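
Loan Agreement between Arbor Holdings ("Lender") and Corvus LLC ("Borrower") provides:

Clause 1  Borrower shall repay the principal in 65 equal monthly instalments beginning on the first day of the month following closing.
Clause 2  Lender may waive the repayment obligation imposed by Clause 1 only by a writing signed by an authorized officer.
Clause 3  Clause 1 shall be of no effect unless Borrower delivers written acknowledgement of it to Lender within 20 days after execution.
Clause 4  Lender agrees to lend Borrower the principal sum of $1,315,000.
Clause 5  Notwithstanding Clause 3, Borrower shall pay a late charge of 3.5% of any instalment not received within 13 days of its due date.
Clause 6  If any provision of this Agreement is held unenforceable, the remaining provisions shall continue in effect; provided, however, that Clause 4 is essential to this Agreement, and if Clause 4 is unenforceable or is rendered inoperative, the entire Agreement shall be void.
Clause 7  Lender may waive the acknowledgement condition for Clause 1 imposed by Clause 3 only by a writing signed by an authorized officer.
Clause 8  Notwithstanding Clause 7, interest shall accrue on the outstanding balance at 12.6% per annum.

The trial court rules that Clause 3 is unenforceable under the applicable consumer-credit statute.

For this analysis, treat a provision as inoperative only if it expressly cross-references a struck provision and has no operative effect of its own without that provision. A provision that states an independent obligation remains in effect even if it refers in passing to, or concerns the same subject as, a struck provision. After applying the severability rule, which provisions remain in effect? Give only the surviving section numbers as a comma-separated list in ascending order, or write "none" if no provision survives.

Clause 3 is struck. Clause 7 merely fixes the waiver condition for Clause 3; with Clause 3 gone it has nothing to operate on and falls away. Although Clause 5 refers to Clause 3, its operative terms do not depend on Clause 3, so it remains in effect. Clause 8 mentions Clause 7 but its own obligation stands independently of Clause 7, so Clause 8 is not affected. Clause 6 makes Clause 4 an essential term, but Clause 4 is unaffected, so the severability proviso in Clause 6 preserves the remaining provisions. That leaves Clause 1, Clause 2, Clause 4, Clause 5, Clause 6, and Clause 8 in effect.

1, 2, 4, 5, 6, 8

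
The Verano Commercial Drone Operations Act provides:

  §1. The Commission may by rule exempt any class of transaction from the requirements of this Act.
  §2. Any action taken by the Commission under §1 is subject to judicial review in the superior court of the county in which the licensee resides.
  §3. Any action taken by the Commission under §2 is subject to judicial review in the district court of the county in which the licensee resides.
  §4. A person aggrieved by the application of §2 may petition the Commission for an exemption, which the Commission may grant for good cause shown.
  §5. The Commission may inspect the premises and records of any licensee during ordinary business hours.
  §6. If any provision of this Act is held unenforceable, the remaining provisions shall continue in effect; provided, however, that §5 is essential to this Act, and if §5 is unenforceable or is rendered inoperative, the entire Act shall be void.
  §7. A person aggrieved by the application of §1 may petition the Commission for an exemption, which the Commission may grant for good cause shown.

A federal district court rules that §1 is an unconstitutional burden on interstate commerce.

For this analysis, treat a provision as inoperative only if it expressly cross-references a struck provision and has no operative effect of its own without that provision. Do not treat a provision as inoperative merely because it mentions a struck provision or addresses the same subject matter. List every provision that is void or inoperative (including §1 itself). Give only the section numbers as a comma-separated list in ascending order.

§1 is struck. §2 operates only by reference to §1, so it falls with §1. §7 operates only by reference to §1, so it falls with §1. §3 merely fixes the judicial-review right for §2; with §2 gone it has nothing to operate on and falls away. §4 merely fixes the exemption procedure for §2; with §2 gone it has nothing to operate on and falls away. §6 makes §5 an essential term, but §5 is unaffected, so the severability proviso in §6 preserves the remaining provisions. That leaves §5 and §6 in effect.

1, 2, 3, 4, 7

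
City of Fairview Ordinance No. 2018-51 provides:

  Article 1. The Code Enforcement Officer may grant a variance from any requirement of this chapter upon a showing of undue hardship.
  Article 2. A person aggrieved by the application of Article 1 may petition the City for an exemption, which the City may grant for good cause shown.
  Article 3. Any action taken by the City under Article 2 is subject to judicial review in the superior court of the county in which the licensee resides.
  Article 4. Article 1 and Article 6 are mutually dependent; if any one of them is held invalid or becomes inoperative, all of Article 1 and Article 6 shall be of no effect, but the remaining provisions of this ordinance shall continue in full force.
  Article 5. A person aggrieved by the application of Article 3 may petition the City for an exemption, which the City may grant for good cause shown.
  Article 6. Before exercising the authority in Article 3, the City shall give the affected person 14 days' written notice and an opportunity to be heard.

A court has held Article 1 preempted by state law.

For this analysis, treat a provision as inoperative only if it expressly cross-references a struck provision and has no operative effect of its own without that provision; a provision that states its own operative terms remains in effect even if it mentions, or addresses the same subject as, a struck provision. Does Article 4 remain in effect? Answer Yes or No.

Article 1 is struck. Article 2 operates only by reference to Article 1, so it falls with Article 1. The only function of Article 3 is the judicial-review right for Article 2, so it cannot stand once Article 2 is removed. Article 5 has no operative effect of its own apart from Article 3 and is therefore inoperative. Article 6 operates only by reference to Article 3, so it falls with Article 3. Article 4 declares Article 1 and Article 6 mutually dependent; since one of them has fallen, all of them are of no effect. The remainder continues in force under Article 4. Only Article 4 remains in effect. Article 4 is among the surviving provisions, so the answer is yes.

Yes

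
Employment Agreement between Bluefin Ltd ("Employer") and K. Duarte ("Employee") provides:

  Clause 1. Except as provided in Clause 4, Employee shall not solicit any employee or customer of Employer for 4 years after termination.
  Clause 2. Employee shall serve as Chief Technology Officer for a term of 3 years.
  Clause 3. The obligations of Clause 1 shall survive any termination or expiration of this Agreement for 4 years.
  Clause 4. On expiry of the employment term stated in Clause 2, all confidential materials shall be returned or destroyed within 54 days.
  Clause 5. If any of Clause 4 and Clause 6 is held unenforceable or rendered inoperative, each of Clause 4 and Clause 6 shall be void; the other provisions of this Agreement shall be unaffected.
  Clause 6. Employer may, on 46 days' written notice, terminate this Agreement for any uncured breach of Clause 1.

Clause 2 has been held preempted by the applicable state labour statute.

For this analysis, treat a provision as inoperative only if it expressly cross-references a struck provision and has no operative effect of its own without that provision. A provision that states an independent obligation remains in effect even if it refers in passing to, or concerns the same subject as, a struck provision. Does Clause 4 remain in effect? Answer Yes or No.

No

Clause 2 is struck. Clause 4 merely fixes the return obligation tied to Clause 2; with Clause 2 gone it has nothing to operate on and falls away. Clause 1 mentions Clause 4 but its own obligation stands independently of Clause 4, so Clause 1 is not affected. Clause 5 declares Clause 4 and Clause 6 mutually dependent; since one of them has fallen, all of them are of no effect. That brings down Clause 6 as well. The remainder continues in force under Clause 5. That leaves Clause 1, Clause 3, and Clause 5 in effect. Clause 4 is among the inoperative provisions, so the answer is no.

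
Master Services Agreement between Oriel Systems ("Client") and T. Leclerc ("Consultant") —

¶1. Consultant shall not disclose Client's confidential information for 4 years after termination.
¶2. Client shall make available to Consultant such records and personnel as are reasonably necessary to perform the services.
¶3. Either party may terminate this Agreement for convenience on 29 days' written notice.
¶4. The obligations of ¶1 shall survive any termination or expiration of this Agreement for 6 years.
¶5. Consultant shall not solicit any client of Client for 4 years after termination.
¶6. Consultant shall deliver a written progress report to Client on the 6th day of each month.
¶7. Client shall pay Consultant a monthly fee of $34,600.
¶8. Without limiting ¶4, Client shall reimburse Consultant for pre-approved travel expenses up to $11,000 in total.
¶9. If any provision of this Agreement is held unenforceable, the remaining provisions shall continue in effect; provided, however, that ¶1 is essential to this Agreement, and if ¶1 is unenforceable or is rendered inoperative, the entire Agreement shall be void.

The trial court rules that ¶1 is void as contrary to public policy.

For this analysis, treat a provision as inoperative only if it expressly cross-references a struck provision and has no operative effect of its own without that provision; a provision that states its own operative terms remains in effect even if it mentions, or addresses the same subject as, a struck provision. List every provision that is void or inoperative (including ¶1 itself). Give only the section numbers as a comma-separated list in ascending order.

1, 2, 3, 4, 5, 6, 7, 8, 9

¶1 is struck. ¶4 operates only by reference to ¶1, so it falls with ¶1. ¶9 makes ¶1 an essential term, and ¶1 is the provision held invalid; under ¶9, the entire Agreement is therefore void. No provision of the Agreement survives.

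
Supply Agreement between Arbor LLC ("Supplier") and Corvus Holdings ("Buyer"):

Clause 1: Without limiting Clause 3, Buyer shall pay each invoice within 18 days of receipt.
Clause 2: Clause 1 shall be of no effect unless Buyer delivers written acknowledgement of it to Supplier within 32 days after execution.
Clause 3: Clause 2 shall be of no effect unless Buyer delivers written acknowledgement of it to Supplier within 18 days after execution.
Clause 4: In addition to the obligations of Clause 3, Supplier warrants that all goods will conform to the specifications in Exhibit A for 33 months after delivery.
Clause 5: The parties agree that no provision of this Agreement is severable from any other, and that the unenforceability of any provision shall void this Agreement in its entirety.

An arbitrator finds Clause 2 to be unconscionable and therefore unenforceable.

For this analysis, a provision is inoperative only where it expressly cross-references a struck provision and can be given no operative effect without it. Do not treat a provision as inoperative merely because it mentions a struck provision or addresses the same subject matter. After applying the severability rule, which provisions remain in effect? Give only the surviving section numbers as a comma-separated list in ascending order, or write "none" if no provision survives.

none

Clause 2 is struck. Clause 3 merely fixes the acknowledgement condition for Clause 2; with Clause 2 gone it has nothing to operate on and falls away. Clause 5 provides that the Agreement is not severable, so the invalidity of any one provision voids the entire Agreement. No provision of the Agreement survives.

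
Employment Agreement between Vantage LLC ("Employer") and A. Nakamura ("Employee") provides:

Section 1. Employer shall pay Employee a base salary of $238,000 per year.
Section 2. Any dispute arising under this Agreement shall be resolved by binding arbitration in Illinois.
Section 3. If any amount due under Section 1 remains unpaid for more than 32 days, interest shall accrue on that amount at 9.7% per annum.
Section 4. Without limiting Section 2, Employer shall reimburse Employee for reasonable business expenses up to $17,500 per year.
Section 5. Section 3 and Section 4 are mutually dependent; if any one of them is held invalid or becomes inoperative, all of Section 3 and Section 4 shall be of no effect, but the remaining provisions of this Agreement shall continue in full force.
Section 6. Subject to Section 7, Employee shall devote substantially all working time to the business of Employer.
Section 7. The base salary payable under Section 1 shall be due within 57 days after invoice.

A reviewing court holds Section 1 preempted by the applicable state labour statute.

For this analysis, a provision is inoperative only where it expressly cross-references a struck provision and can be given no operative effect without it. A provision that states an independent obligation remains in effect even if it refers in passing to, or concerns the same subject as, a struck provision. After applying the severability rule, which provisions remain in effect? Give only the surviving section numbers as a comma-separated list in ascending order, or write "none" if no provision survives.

Section 1 is struck. Section 3 operates only by reference to Section 1, so it falls with Section 1. Section 7 operates only by reference to Section 1, so it falls with Section 1. Although Section 6 refers to Section 7, its operative terms do not depend on Section 7, so it remains in effect. Section 5 declares Section 3 and Section 4 mutually dependent; since one of them has fallen, all of them are of no effect. That brings down Section 4 as well. The remainder continues in force under Section 5. That leaves Section 2, Section 5, and Section 6 in effect.

2, 5, 6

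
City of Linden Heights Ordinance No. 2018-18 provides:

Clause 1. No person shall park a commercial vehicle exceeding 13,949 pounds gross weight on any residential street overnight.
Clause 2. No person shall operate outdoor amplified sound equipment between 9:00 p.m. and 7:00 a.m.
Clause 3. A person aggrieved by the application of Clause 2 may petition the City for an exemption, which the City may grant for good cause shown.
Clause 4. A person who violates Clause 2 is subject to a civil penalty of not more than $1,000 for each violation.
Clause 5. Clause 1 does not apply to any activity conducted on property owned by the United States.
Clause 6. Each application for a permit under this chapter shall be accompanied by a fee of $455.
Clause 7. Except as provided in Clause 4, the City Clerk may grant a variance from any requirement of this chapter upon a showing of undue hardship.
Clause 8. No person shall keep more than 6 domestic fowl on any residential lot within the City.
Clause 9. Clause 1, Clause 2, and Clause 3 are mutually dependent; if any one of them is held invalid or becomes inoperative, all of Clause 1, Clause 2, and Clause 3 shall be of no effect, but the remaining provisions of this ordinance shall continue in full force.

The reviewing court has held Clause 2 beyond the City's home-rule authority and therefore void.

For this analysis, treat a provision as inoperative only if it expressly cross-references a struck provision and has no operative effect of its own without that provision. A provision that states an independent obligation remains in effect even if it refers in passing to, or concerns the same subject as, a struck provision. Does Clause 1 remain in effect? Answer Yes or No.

Clause 2 is struck. Clause 3 has no operative effect of its own apart from Clause 2 and is therefore inoperative. The only function of Clause 4 is the civil penalty for violating Clause 2, so it cannot stand once Clause 2 is removed. Clause 7 mentions Clause 4 but its own obligation stands independently of Clause 4, so Clause 7 is not affected. Clause 9 declares Clause 1, Clause 2, and Clause 3 mutually dependent; since one of them has fallen, all of them are of no effect. That brings down Clause 1 as well. Clause 5 in turn depends solely on a provision now struck and likewise falls. The remainder continues in force under Clause 9. The provisions still in force are Clause 6, Clause 7, Clause 8, and Clause 9. Clause 1 is among the inoperative provisions, so the answer is no.

No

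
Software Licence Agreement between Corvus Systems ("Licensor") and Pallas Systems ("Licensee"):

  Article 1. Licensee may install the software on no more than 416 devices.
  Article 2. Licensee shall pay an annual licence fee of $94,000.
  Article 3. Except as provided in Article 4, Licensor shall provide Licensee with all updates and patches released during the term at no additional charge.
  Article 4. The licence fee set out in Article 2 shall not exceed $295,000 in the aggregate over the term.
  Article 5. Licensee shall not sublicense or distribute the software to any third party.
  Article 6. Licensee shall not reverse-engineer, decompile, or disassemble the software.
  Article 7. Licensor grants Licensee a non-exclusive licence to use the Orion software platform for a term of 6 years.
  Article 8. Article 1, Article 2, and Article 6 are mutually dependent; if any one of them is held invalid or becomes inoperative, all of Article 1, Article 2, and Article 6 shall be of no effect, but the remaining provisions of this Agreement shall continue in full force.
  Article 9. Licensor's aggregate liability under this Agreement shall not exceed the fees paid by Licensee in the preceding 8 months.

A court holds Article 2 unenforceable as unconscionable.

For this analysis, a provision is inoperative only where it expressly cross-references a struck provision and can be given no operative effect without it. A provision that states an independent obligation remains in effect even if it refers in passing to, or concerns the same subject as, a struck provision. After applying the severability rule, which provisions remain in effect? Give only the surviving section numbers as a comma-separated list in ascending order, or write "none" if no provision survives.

Article 2 is struck. Article 4 does nothing except set the aggregate cap on the licence fee by reference to Article 2; with Article 2 gone it has no independent effect and is inoperative. Although Article 3 refers to Article 4, its operative terms do not depend on Article 4, so it remains in effect. Article 8 declares Article 1, Article 2, and Article 6 mutually dependent; since one of them has fallen, all of them are of no effect. That brings down Article 1 and Article 6 as well. The remainder continues in force under Article 8. That leaves Article 3, Article 5, Article 7, Article 8, and Article 9 in effect.

3, 5, 7, 8, 9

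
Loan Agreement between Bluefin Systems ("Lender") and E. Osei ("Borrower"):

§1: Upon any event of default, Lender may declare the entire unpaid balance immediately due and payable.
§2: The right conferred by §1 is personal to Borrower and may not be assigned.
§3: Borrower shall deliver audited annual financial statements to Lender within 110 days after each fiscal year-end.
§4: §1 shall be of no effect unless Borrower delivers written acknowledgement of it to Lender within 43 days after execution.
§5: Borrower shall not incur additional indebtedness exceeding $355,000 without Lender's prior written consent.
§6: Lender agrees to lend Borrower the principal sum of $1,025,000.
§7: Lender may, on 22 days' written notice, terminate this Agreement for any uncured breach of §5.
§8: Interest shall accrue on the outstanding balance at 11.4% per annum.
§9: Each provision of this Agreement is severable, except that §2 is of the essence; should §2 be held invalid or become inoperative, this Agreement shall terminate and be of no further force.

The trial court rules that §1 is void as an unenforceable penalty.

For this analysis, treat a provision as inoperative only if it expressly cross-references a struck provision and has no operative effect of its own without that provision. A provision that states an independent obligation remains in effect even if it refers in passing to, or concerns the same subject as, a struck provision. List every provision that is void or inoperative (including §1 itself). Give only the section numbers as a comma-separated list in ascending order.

§1 is struck. §2 merely fixes the non-assignment of §1; with §1 gone it has nothing to operate on and falls away. §4 operates only by reference to §1, so it falls with §1. §9 makes §2 an essential term, and §2 has been rendered inoperative by the cascade; under §9, the entire Agreement is therefore void. No provision of the Agreement survives.

1, 2, 3, 4, 5, 6, 7, 8, 9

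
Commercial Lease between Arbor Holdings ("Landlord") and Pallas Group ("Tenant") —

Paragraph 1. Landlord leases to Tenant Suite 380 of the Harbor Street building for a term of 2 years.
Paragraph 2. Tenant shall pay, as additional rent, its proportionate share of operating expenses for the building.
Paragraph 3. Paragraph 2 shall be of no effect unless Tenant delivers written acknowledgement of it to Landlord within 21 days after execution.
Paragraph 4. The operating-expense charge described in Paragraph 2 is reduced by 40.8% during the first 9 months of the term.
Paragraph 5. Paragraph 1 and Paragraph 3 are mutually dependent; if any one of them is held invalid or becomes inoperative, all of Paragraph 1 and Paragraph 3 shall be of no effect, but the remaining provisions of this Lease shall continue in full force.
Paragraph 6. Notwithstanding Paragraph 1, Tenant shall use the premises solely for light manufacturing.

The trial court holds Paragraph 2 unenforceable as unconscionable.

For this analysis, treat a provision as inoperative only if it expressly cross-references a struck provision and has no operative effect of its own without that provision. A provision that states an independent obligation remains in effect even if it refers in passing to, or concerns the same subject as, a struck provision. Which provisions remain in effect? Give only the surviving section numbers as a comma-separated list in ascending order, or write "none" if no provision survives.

5, 6

Paragraph 2 is struck. Paragraph 3 merely fixes the acknowledgement condition for Paragraph 2; with Paragraph 2 gone it has nothing to operate on and falls away. Paragraph 4 operates only by reference to Paragraph 2, so it falls with Paragraph 2. Although Paragraph 6 refers to Paragraph 1, its operative terms do not depend on Paragraph 1, so it remains in effect. Paragraph 5 declares Paragraph 1 and Paragraph 3 mutually dependent; since one of them has fallen, all of them are of no effect. That brings down Paragraph 1 as well. The remainder continues in force under Paragraph 5. Paragraph 5 and Paragraph 6 remain in effect.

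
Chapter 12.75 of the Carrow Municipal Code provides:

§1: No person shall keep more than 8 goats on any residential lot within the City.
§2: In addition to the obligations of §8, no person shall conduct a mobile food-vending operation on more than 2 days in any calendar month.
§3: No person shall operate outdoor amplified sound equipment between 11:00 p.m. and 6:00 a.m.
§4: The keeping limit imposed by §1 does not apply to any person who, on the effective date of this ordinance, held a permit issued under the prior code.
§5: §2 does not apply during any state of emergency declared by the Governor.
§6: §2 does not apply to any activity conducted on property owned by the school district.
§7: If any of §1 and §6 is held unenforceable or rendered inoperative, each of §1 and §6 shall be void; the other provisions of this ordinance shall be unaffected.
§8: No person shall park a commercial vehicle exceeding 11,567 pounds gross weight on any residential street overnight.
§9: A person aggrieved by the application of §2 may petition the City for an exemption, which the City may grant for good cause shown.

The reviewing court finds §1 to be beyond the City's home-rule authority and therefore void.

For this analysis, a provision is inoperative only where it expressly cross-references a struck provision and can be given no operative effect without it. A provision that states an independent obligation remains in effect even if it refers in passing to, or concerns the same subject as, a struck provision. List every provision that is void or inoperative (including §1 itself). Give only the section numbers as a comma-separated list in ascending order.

§1 is struck. The only function of §4 is the grandfather exemption from §1, so it cannot stand once §1 is removed. §7 declares §1 and §6 mutually dependent; since one of them has fallen, all of them are of no effect. That brings down §6 as well. The remainder continues in force under §7. The provisions still in force are §2, §3, §5, §7, §8, and §9.

1, 4, 6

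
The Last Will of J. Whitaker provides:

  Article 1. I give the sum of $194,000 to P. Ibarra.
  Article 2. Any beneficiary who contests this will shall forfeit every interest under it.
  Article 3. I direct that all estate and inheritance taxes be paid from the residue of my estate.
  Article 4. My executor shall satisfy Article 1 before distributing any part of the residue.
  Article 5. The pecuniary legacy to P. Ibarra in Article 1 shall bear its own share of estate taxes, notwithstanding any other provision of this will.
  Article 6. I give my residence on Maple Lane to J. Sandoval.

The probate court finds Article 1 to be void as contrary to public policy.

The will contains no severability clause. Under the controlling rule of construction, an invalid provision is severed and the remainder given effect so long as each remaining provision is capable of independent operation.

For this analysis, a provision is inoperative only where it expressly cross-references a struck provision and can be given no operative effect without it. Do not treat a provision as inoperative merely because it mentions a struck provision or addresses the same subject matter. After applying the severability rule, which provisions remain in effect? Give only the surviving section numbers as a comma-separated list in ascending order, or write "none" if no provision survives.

Article 1 is struck. The only function of Article 4 is the priority direction for Article 1, so it cannot stand once Article 1 is removed. The only function of Article 5 is the tax charge on Article 1, so it cannot stand once Article 1 is removed. With no severability clause, the stated default rule severs what cannot stand and enforces each remaining provision that can operate on its own. That leaves Article 2, Article 3, and Article 6 in effect.

2, 3, 6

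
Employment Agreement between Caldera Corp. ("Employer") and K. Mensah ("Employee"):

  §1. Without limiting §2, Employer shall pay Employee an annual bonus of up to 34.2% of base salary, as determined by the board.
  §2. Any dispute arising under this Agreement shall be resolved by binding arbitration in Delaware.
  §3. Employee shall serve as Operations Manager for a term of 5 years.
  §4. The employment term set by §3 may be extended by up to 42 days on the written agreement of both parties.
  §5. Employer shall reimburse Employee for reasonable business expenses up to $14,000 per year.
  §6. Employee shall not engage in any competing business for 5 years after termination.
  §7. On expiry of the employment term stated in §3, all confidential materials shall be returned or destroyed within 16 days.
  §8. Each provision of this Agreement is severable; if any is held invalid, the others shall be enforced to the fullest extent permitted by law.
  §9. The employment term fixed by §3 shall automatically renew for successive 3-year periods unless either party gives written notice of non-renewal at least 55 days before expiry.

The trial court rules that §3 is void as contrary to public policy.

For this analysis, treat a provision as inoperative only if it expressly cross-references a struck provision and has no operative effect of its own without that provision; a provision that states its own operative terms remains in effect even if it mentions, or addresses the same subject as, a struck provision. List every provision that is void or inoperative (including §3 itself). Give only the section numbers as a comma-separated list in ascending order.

§3 is struck. §4 has no operative effect of its own apart from §3 and is therefore inoperative. §7 operates only by reference to §3, so it falls with §3. §9 operates only by reference to §3, so it falls with §3. §8 is a severability clause and preserves every provision that can still be given independent effect. §1, §2, §5, §6, and §8 remain in effect.

3, 4, 7, 9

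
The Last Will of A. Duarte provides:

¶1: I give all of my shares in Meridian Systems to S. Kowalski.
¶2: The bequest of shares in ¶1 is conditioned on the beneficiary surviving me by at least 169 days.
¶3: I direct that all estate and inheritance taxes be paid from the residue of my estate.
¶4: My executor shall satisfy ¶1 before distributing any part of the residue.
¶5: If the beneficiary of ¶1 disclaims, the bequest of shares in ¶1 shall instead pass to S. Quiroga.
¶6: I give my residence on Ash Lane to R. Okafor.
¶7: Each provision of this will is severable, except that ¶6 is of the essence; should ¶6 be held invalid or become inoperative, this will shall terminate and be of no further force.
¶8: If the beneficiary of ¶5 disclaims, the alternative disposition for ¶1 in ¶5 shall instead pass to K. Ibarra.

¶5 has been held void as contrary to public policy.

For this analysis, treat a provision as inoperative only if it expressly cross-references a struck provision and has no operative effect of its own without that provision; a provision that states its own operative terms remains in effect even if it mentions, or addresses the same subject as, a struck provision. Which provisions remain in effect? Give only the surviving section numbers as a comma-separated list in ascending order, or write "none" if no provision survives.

¶5 is struck. ¶8 merely fixes the alternative disposition for ¶5; with ¶5 gone it has nothing to operate on and falls away. ¶7 makes ¶6 an essential term, but ¶6 is unaffected, so the severability proviso in ¶7 preserves the remaining provisions. The provisions still in force are ¶1, ¶2, ¶3, ¶4, ¶6, and ¶7.

1, 2, 3, 4, 6, 7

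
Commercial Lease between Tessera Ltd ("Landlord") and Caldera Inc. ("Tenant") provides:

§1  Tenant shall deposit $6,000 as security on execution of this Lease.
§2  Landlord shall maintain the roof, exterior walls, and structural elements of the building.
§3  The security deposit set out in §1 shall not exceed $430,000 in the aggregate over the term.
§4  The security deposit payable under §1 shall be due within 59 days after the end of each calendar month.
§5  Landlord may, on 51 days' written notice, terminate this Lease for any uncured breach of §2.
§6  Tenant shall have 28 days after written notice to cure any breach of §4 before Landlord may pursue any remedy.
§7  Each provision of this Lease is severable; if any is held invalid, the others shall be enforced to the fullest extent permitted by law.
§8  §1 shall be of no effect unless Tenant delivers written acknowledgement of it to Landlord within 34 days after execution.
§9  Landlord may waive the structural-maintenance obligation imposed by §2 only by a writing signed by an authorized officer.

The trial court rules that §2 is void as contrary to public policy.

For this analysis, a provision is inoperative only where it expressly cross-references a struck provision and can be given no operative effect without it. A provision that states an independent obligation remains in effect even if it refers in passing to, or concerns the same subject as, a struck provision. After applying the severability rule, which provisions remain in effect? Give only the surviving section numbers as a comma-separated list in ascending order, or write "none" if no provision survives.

§2 is struck. The only function of §5 is the termination right for breach of §2, so it cannot stand once §2 is removed. §9 has no operative effect of its own apart from §2 and is therefore inoperative. Under the severability clause in §7, the remaining provisions continue in force. That leaves §1, §3, §4, §6, §7, and §8 in effect.

1, 3, 4, 6, 7, 8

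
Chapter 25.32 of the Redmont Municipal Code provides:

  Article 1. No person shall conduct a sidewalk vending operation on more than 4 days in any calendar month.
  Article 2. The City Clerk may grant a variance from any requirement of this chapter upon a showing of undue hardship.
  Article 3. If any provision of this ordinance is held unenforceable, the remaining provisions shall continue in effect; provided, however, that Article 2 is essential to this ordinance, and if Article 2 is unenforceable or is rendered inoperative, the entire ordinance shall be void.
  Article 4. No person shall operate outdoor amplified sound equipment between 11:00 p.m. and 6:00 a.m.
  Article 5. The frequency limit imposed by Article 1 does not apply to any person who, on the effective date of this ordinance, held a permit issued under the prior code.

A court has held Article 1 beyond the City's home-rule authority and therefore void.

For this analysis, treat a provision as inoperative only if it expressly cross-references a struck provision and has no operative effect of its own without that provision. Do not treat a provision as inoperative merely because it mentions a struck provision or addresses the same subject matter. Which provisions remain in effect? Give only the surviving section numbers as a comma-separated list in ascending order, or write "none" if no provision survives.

2, 3, 4

Article 1 is struck. The only function of Article 5 is the grandfather exemption from Article 1, so it cannot stand once Article 1 is removed. Article 3 makes Article 2 an essential term, but Article 2 is unaffected, so the severability proviso in Article 3 preserves the remaining provisions. The provisions still in force are Article 2, Article 3, and Article 4.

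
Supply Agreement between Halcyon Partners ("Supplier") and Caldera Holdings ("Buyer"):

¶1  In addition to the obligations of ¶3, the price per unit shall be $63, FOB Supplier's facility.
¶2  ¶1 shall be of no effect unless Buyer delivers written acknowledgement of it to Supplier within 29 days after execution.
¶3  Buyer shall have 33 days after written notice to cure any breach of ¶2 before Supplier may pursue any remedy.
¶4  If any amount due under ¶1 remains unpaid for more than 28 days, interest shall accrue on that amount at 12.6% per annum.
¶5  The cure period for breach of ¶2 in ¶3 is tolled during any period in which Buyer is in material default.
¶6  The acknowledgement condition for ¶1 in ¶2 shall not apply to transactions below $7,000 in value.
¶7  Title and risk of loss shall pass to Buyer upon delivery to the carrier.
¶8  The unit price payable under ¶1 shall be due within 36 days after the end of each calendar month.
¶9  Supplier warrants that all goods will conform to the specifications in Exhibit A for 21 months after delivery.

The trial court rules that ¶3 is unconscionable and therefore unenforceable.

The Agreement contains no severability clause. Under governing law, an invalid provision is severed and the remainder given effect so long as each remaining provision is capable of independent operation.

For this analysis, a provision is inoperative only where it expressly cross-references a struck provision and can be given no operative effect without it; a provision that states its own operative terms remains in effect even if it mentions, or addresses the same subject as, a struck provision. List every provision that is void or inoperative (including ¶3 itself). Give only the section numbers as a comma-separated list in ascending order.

3, 5

¶3 is struck. ¶5 has no operative effect of its own apart from ¶3 and is therefore inoperative. ¶1 mentions ¶3 but its own obligation stands independently of ¶3, so ¶1 is not affected. Under the stated default rule, only provisions that cannot operate independently fall away; the rest are enforced. That leaves ¶1, ¶2, ¶4, ¶6, ¶7, ¶8, and ¶9 in effect.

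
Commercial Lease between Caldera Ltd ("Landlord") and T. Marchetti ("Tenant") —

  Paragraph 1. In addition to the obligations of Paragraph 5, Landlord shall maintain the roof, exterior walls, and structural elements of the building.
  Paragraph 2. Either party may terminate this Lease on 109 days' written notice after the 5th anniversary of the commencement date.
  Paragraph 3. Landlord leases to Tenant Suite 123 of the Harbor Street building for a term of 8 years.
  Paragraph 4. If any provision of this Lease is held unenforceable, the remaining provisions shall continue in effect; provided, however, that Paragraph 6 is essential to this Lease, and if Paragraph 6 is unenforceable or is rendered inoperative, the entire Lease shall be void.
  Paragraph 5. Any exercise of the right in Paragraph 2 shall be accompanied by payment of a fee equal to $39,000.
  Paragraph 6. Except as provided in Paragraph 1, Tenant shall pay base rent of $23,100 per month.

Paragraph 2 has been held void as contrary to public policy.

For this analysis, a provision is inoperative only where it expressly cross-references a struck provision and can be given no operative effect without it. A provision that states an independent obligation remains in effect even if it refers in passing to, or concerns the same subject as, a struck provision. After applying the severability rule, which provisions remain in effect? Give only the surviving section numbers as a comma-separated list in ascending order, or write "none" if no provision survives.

Paragraph 2 is struck. The only function of Paragraph 5 is the exercise fee for Paragraph 2, so it cannot stand once Paragraph 2 is removed. Although Paragraph 1 refers to Paragraph 5, its operative terms do not depend on Paragraph 5, so it remains in effect. Paragraph 4 makes Paragraph 6 an essential term, but Paragraph 6 is unaffected, so the severability proviso in Paragraph 4 preserves the remaining provisions. Paragraph 1, Paragraph 3, Paragraph 4, and Paragraph 6 remain in effect.

1, 3, 4, 6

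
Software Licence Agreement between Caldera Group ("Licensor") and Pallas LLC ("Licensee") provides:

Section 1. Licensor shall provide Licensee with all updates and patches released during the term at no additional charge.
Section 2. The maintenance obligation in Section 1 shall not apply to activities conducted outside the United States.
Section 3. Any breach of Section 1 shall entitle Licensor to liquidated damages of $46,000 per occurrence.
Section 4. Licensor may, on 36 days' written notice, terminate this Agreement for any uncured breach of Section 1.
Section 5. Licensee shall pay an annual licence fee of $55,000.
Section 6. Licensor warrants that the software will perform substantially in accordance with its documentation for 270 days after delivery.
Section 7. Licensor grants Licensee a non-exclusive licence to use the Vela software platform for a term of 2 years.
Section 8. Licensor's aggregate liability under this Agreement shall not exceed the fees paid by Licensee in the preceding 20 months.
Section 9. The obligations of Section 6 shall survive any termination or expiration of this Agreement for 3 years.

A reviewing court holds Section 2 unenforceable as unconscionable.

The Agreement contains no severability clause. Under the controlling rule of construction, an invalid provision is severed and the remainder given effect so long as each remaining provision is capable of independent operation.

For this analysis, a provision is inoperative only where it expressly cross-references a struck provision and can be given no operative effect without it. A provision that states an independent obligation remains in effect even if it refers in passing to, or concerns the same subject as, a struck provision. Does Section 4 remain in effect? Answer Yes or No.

Yes

Section 2 is struck. Nothing else in the Agreement is defined by reference to Section 2. With no severability clause, the stated default rule severs what cannot stand and enforces each remaining provision that can operate on its own. That leaves Section 1, Section 3, Section 4, Section 5, Section 6, Section 7, Section 8, and Section 9 in effect. Section 4 is among the surviving provisions, so the answer is yes.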